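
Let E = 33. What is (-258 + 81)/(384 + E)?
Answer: -59/139 ≈ -0.42446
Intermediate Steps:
(-258 + 81)/(384 + E) = (-258 + 81)/(384 + 33) = -177/417 = -177*1/417 = -59/139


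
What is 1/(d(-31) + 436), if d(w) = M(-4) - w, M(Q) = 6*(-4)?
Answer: 1/443 ≈ 0.0022573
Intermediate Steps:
M(Q) = -24
d(w) = -24 - w
1/(d(-31) + 436) = 1/((-24 - 1*(-31)) + 436) = 1/((-24 + 31) + 436) = 1/(7 + 436) = 1/443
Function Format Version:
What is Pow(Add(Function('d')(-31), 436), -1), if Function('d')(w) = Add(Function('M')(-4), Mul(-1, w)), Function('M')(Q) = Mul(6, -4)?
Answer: Rational(1, 443) ≈ 0.0022573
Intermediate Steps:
Function('M')(Q) = -24
Function('d')(w) = Add(-24, Mul(-1, w))
Pow(Add(Function('d')(-31), 436), -1) = Pow(Add(Add(-24, Mul(-1, -31)), 436), -1) = Pow(Add(Add(-24, 31), 436), -1) = Pow(Add(7, 436), -1) = Pow(443, -1) = Rational(1, 443)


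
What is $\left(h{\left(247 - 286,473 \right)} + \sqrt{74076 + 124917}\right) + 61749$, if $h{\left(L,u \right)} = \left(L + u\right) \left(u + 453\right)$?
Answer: $463633 + \sqrt{198993} \approx 4.6408 \cdot 10^{5}$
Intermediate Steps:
$h{\left(L,u \right)} = \left(453 + u\right) \left(L + u\right)$ ($h{\left(L,u \right)} = \left(L + u\right) \left(453 + u\right) = \left(453 + u\right) \left(L + u\right)$)
$\left(h{\left(247 - 286,473 \right)} + \sqrt{74076 + 124917}\right) + 61749 = \left(\left(473^{2} + 453 \left(247 - 286\right) + 453 \cdot 473 + \left(247 - 286\right) 473\right) + \sqrt{74076 + 124917}\right) + 61749 = \left(\left(223729 + 453 \left(247 - 286\right) + 214269 + \left(247 - 286\right) 473\right) + \sqrt{198993}\right) + 61749 = \left(\left(223729 + 453 \left(-39\right) + 214269 - 18447\right) + \sqrt{198993}\right) + 61749 = \left(\left(223729 - 17667 + 214269 - 18447\right) + \sqrt{198993}\right) + 61749 = \left(401884 + \sqrt{198993}\right) + 61749 = 463633 + \sqrt{198993}$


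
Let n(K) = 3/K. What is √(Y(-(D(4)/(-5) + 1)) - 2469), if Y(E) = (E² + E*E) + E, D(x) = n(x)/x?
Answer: I*√15795902/80 ≈ 49.68*I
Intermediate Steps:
D(x) = 3/x² (D(x) = (3/x)/x = 3/x²)
Y(E) = E + 2*E² (Y(E) = (E² + E²) + E = 2*E² + E = E + 2*E²)
√(Y(-(D(4)/(-5) + 1)) - 2469) = √((-((3/4²)/(-5) + 1))*(1 + 2*(-((3/4²)/(-5) + 1))) - 2469) = √((-((3*(1/16))*(-⅕) + 1))*(1 + 2*(-((3*(1/16))*(-⅕) + 1))) - 2469) = √((-((3/16)*(-⅕) + 1))*(1 + 2*(-((3/16)*(-⅕) + 1))) - 2469) = √((-(-3/80 + 1))*(1 + 2*(-(-3/80 + 1))) - 2469) = √((-1*77/80)*(1 + 2*(-1*77/80)) - 2469) = √(-77*(1 + 2*(-77/80))/80 - 2469) = √(-77*(1 - 77/40)/80 - 2469) = √(-77/80*(-37/40) - 2469) = √(2849/3200 - 2469) = √(-7897951/3200) = I*√15795902/80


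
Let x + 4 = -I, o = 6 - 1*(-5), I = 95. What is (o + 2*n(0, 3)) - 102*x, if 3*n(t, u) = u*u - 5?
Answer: 30335/3 ≈ 10112.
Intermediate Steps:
n(t, u) = -5/3 + u²/3 (n(t, u) = (u*u - 5)/3 = (u² - 5)/3 = (-5 + u²)/3 = -5/3 + u²/3)
o = 11 (o = 6 + 5 = 11)
x = -99 (x = -4 - 1*95 = -4 - 95 = -99)
(o + 2*n(0, 3)) - 102*x = (11 + 2*(-5/3 + (⅓)*3²)) - 102*(-99) = (11 + 2*(-5/3 + (⅓)*9)) + 10098 = (11 + 2*(-5/3 + 3)) + 10098 = (11 + 2*(4/3)) + 10098 = (11 + 8/3) + 10098 = 41/3 + 10098 = 30335/3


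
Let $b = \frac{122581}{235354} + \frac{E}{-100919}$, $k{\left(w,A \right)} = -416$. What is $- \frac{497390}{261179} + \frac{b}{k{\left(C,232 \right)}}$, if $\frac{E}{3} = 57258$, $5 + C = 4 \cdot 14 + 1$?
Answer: $- \frac{701033581057917291}{368661739243458752} \approx -1.9016$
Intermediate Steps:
$C = 52$ ($C = -5 + \left(4 \cdot 14 + 1\right) = -5 + \left(56 + 1\right) = -5 + 57 = 52$)
$E = 171774$ ($E = 3 \cdot 57258 = 171774$)
$b = - \frac{4008135151}{3393098618}$ ($b = \frac{122581}{235354} + \frac{171774}{-100919} = 122581 \cdot \frac{1}{235354} + 171774 \left(- \frac{1}{100919}\right) = \frac{122581}{235354} - \frac{171774}{100919} = - \frac{4008135151}{3393098618} \approx -1.1813$)
$- \frac{497390}{261179} + \frac{b}{k{\left(C,232 \right)}} = - \frac{497390}{261179} - \frac{4008135151}{3393098618 \left(-416\right)} = \left(-497390\right) \frac{1}{261179} - - \frac{4008135151}{1411529025088} = - \frac{497390}{261179} + \frac{4008135151}{1411529025088} = - \frac{701033581057917291}{368661739243458752}$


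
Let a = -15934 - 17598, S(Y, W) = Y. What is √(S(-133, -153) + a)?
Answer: I*√33665 ≈ 183.48*I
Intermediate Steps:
a = -33532
√(S(-133, -153) + a) = √(-133 - 33532) = √(-33665) = I*√33665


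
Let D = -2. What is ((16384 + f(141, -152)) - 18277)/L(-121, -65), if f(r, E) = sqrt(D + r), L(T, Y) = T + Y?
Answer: 631/62 - sqrt(139)/186 ≈ 10.114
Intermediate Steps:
f(r, E) = sqrt(-2 + r)
((16384 + f(141, -152)) - 18277)/L(-121, -65) = ((16384 + sqrt(-2 + 141)) - 18277)/(-121 - 65) = ((16384 + sqrt(139)) - 18277)/(-186) = (-1893 + sqrt(139))*(-1/186) = 631/62 - sqrt(139)/186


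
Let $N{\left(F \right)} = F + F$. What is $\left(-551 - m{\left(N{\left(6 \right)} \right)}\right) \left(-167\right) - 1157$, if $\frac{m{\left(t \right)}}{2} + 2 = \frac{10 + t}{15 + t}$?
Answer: $\frac{2442532}{27} \approx 90464.0$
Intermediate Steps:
$N{\left(F \right)} = 2 F$
$m{\left(t \right)} = -4 + \frac{2 \left(10 + t\right)}{15 + t}$ ($m{\left(t \right)} = -4 + 2 \frac{10 + t}{15 + t} = -4 + \frac{2 \left(10 + t\right)}{15 + t}$)
$\left(-551 - m{\left(N{\left(6 \right)} \right)}\right) \left(-167\right) - 1157 = \left(-551 - \frac{2 \left(-20 - 2 \cdot 6\right)}{15 + 2 \cdot 6}\right) \left(-167\right) - 1157 = \left(-551 - \frac{2 \left(-20 - 12\right)}{15 + 12}\right) \left(-167\right) - 1157 = \left(-551 - \frac{2 \left(-20 - 12\right)}{27}\right) \left(-167\right) - 1157 = \left(-551 - 2 \cdot \frac{1}{27} \left(-32\right)\right) \left(-167\right) - 1157 = \left(-551 - - \frac{64}{27}\right) \left(-167\right) - 1157 = \left(-551 + \frac{64}{27}\right) \left(-167\right) - 1157 = \left(- \frac{14813}{27}\right) \left(-167\right) - 1157 = \frac{2473771}{27} - 1157 = \frac{2442532}{27}$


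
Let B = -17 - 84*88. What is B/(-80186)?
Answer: 7409/80186 ≈ 0.092398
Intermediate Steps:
B = -7409 (B = -17 - 7392 = -7409)
B/(-80186) = -7409/(-80186) = -7409*(-1/80186) = 7409/80186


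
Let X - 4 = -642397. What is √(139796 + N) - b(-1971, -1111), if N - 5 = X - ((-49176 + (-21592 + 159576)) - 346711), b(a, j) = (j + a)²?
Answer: -9498724 + I*√244689 ≈ -9.4987e+6 + 494.66*I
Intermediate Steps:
X = -642393 (X = 4 - 642397 = -642393)
b(a, j) = (a + j)²
N = -384485 (N = 5 + (-642393 - ((-49176 + (-21592 + 159576)) - 346711)) = 5 + (-642393 - ((-49176 + 137984) - 346711)) = 5 + (-642393 - (88808 - 346711)) = 5 + (-642393 - 1*(-257903)) = 5 + (-642393 + 257903) = 5 - 384490 = -384485)
√(139796 + N) - b(-1971, -1111) = √(139796 - 384485) - (-1971 - 1111)² = √(-244689) - 1*(-3082)² = I*√244689 - 1*9498724 = I*√244689 - 9498724 = -9498724 + I*√244689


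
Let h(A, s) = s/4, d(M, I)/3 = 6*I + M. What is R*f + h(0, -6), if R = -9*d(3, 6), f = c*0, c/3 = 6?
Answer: -3/2 ≈ -1.5000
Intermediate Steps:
d(M, I) = 3*M + 18*I (d(M, I) = 3*(6*I + M) = 3*(M + 6*I) = 3*M + 18*I)
c = 18 (c = 3*6 = 18)
f = 0 (f = 18*0 = 0)
h(A, s) = s/4 (h(A, s) = s*(¼) = s/4)
R = -1053 (R = -9*(3*3 + 18*6) = -9*(9 + 108) = -9*117 = -1053)
R*f + h(0, -6) = -1053*0 + (¼)*(-6) = 0 - 3/2 = -3/2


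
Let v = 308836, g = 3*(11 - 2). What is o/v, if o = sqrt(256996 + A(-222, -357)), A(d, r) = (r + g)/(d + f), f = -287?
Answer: sqrt(66582948646)/157197524 ≈ 0.0016415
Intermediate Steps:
g = 27 (g = 3*9 = 27)
A(d, r) = (27 + r)/(-287 + d) (A(d, r) = (r + 27)/(d - 287) = (27 + r)/(-287 + d))
o = sqrt(66582948646)/509 (o = sqrt(256996 + (27 - 357)/(-287 - 222)) = sqrt(256996 - 330/(-509)) = sqrt(256996 - 1/509*(-330)) = sqrt(256996 + 330/509) = sqrt(130811294/509) = sqrt(66582948646)/509 ≈ 506.95)
o/v = (sqrt(66582948646)/509)/308836 = (sqrt(66582948646)/509)*(1/308836) = sqrt(66582948646)/157197524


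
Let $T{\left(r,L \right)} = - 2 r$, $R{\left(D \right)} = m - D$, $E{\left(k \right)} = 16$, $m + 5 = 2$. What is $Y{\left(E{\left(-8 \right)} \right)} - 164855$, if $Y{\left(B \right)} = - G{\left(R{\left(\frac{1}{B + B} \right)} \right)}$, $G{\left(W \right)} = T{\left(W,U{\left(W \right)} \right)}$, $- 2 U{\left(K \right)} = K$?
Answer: $- \frac{2637777}{16} \approx -1.6486 \cdot 10^{5}$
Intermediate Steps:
$m = -3$ ($m = -5 + 2 = -3$)
$U{\left(K \right)} = - \frac{K}{2}$
$R{\left(D \right)} = -3 - D$
$G{\left(W \right)} = - 2 W$
$Y{\left(B \right)} = -6 - \frac{1}{B}$ ($Y{\left(B \right)} = - \left(-2\right) \left(-3 - \frac{1}{B + B}\right) = - \left(-2\right) \left(-3 - \frac{1}{2 B}\right) = - (6 + \frac{1}{B}) = -6 - \frac{1}{B}$)
$Y{\left(E{\left(-8 \right)} \right)} - 164855 = \left(-6 - \frac{1}{16}\right) - 164855 = - \frac{97}{16} - 164855 = - \frac{2637777}{16}$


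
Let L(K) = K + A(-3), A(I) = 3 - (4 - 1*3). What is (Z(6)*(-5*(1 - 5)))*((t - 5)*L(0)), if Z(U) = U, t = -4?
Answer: -2160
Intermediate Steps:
A(I) = 2 (A(I) = 3 - (4 - 3) = 3 - 1*1 = 3 - 1 = 2)
L(K) = 2 + K (L(K) = K + 2 = 2 + K)
(Z(6)*(-5*(1 - 5)))*((t - 5)*L(0)) = (6*(-5*(1 - 5)))*((-4 - 5)*(2 + 0)) = (6*(-5*(-4)))*(-9*2) = (6*20)*(-18) = 120*(-18) = -2160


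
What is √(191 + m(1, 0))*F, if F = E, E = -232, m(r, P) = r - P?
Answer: -1856*√3 ≈ -3214.7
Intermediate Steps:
F = -232
√(191 + m(1, 0))*F = √(191 + (1 - 1*0))*(-232) = √(191 + (1 + 0))*(-232) = √(191 + 1)*(-232) = √192*(-232) = (8*√3)*(-232) = -1856*√3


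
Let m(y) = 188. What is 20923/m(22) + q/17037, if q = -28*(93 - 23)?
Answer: 356096671/3202956 ≈ 111.18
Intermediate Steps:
q = -1960 (q = -28*70 = -1960)
20923/m(22) + q/17037 = 20923/188 - 1960/17037 = 356096671/3202956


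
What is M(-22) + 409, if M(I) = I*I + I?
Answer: 871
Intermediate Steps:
M(I) = I + I**2 (M(I) = I**2 + I = I + I**2)
M(-22) + 409 = -22*(1 - 22) + 409 = -22*(-21) + 409 = 462 + 409 = 871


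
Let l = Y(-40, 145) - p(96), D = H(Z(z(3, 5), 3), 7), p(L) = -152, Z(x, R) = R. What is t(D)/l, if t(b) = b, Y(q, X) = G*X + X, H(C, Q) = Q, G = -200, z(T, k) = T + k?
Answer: -7/28703 ≈ -0.00024388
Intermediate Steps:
Y(q, X) = -199*X (Y(q, X) = -200*X + X = -199*X)
D = 7
l = -28703 (l = -199*145 - 1*(-152) = -28855 + 152 = -28703)
t(D)/l = 7/(-28703) = 7*(-1/28703) = -7/28703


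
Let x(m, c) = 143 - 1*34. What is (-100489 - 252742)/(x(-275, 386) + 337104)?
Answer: -353231/337213 ≈ -1.0475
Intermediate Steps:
x(m, c) = 109 (x(m, c) = 143 - 34 = 109)
(-100489 - 252742)/(x(-275, 386) + 337104) = (-100489 - 252742)/(109 + 337104) = -353231/337213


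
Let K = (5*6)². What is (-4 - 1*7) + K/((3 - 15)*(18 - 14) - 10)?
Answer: -769/29 ≈ -26.517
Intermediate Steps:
K = 900 (K = 30² = 900)
(-4 - 1*7) + K/((3 - 15)*(18 - 14) - 10) = (-4 - 1*7) + 900/((3 - 15)*(18 - 14) - 10) = (-4 - 7) + 900/(-12*4 - 10) = -11 + 900/(-48 - 10) = -11 + 900/(-58) = -11 + 900*(-1/58) = -11 - 450/29 = -769/29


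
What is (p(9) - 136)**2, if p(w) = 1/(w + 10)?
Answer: 6671889/361 ≈ 18482.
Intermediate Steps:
p(w) = 1/(10 + w)
(p(9) - 136)**2 = (1/(10 + 9) - 136)**2 = (1/19 - 136)**2 = (-2583/19)**2 = 6671889/361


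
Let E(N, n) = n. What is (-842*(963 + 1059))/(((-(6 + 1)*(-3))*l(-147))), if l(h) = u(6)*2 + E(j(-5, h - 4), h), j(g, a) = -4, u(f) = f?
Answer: 567508/945 ≈ 600.54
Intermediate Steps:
l(h) = 12 + h (l(h) = 6*2 + h = 12 + h)
(-842*(963 + 1059))/(((-(6 + 1)*(-3))*l(-147))) = (-842*(963 + 1059))/(((-(6 + 1)*(-3))*(12 - 147))) = (-842*2022)/((-7*(-3)*(-135))) = -1702524/(-1*(-21)*(-135)) = -1702524/(21*(-135)) = -1702524/(-2835) = -1702524*(-1/2835) = 567508/945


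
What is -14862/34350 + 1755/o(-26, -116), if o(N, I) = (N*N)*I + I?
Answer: -204571139/449595700 ≈ -0.45501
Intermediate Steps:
o(N, I) = I + I*N**2 (o(N, I) = N**2*I + I = I*N**2 + I = I + I*N**2)
-14862/34350 + 1755/o(-26, -116) = -14862/34350 + 1755/((-116*(1 + (-26)**2))) = -14862*1/34350 + 1755/((-116*(1 + 676))) = -2477/5725 + 1755/((-116*677)) = -2477/5725 + 1755/(-78532) = -2477/5725 + 1755*(-1/78532) = -2477/5725 - 1755/78532 = -204571139/449595700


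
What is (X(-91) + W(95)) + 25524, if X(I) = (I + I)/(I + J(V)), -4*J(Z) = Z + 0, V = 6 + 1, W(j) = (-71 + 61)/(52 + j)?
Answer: 198872242/7791 ≈ 25526.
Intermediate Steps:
W(j) = -10/(52 + j)
V = 7
J(Z) = -Z/4 (J(Z) = -(Z + 0)/4 = -Z/4)
X(I) = 2*I/(-7/4 + I) (X(I) = (I + I)/(I - 1/4*7) = (2*I)/(I - 7/4) = (2*I)/(-7/4 + I) = 2*I/(-7/4 + I))
(X(-91) + W(95)) + 25524 = (8*(-91)/(-7 + 4*(-91)) - 10/(52 + 95)) + 25524 = (8*(-91)/(-7 - 364) - 10/147) + 25524 = (8*(-91)/(-371) - 10*1/147) + 25524 = (8*(-91)*(-1/371) - 10/147) + 25524 = (104/53 - 10/147) + 25524 = 14758/7791 + 25524 = 198872242/7791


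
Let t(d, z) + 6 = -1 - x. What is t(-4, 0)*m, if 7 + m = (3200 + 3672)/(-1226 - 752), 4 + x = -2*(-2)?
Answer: 72513/989 ≈ 73.319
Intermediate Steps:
x = 0 (x = -4 - 2*(-2) = -4 + 4 = 0)
m = -10359/989 (m = -7 + (3200 + 3672)/(-1226 - 752) = -7 + 6872/(-1978) = -7 + 6872*(-1/1978) = -7 - 3436/989 = -10359/989 ≈ -10.474)
t(d, z) = -7 (t(d, z) = -6 + (-1 - 1*0) = -6 + (-1 + 0) = -6 - 1 = -7)
t(-4, 0)*m = -7*(-10359/989) = 72513/989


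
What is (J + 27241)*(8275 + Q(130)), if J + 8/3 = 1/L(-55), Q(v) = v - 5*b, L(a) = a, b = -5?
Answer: 2525808964/11 ≈ 2.2962e+8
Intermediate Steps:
Q(v) = 25 + v (Q(v) = v - 5*(-5) = v + 25 = 25 + v)
J = -443/165 (J = -8/3 + 1/(-55) = -8/3 - 1/55 = -443/165 ≈ -2.6848)
(J + 27241)*(8275 + Q(130)) = (-443/165 + 27241)*(8275 + (25 + 130)) = 4494322*(8275 + 155)/165 = (4494322/165)*8430 = 2525808964/11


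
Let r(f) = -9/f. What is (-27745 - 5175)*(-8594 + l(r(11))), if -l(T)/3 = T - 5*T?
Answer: 3115614640/11 ≈ 2.8324e+8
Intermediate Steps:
l(T) = 12*T (l(T) = -3*(T - 5*T) = -(-12)*T = 12*T)
(-27745 - 5175)*(-8594 + l(r(11))) = (-27745 - 5175)*(-8594 + 12*(-9/11)) = -32920*(-8594 + 12*(-9*1/11)) = -32920*(-8594 + 12*(-9/11)) = -32920*(-8594 - 108/11) = -32920*(-94642/11) = 3115614640/11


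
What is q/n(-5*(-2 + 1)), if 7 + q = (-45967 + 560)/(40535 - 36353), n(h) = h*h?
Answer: -4393/6150 ≈ -0.71431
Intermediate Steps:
n(h) = h**2
q = -4393/246 (q = -7 + (-45967 + 560)/(40535 - 36353) = -7 - 45407/4182 = -7 - 45407*1/4182 = -7 - 2671/246 = -4393/246 ≈ -17.858)
q/n(-5*(-2 + 1)) = -4393*1/(25*(-2 + 1)**2)/246 = -4393/(246*((-5*(-1))**2)) = -4393/(246*(5**2)) = -4393/246/25 = -4393/246*1/25 = -4393/6150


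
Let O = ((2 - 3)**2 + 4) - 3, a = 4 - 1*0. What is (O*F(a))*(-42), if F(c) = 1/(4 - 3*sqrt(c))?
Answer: 42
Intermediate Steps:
a = 4 (a = 4 + 0 = 4)
O = 2 (O = ((-1)**2 + 4) - 3 = (1 + 4) - 3 = 5 - 3 = 2)
(O*F(a))*(-42) = (2*(-1/(-4 + 3*sqrt(4))))*(-42) = (2*(-1/(-4 + 3*2)))*(-42) = (2*(-1/(-4 + 6)))*(-42) = (2*(-1/2))*(-42) = -1*(-42) = 42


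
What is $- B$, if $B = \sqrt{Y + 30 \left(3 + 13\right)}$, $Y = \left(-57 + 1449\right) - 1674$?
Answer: $- 3 \sqrt{22} \approx -14.071$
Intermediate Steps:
$Y = -282$ ($Y = 1392 - 1674 = -282$)
$B = 3 \sqrt{22}$ ($B = \sqrt{-282 + 30 \left(3 + 13\right)} = \sqrt{-282 + 30 \cdot 16} = \sqrt{-282 + 480} = \sqrt{198} = 3 \sqrt{22} \approx 14.071$)
$- B = - 3 \sqrt{22}$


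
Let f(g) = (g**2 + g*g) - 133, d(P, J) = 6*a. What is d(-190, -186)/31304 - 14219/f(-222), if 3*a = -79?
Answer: -230332153/1540704620 ≈ -0.14950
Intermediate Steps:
a = -79/3 (a = (1/3)*(-79) = -79/3 ≈ -26.333)
d(P, J) = -158 (d(P, J) = 6*(-79/3) = -158)
f(g) = -133 + 2*g**2 (f(g) = (g**2 + g**2) - 133 = 2*g**2 - 133 = -133 + 2*g**2)
d(-190, -186)/31304 - 14219/f(-222) = -158/31304 - 14219/(-133 + 2*(-222)**2) = -158*1/31304 - 14219/(-133 + 2*49284) = -79/15652 - 14219/(-133 + 98568) = -79/15652 - 14219/98435 = -230332153/1540704620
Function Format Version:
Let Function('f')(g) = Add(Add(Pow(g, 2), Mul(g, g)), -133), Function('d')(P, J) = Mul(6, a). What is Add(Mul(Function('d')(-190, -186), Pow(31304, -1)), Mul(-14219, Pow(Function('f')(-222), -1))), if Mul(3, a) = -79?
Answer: Rational(-230332153, 1540704620) ≈ -0.14950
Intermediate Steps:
a = Rational(-79, 3) (a = Mul(Rational(1, 3), -79) = Rational(-79, 3) ≈ -26.333)
Function('d')(P, J) = -158 (Function('d')(P, J) = Mul(6, Rational(-79, 3)) = -158)
Function('f')(g) = Add(-133, Mul(2, Pow(g, 2))) (Function('f')(g) = Add(Add(Pow(g, 2), Pow(g, 2)), -133) = Add(Mul(2, Pow(g, 2)), -133) = Add(-133, Mul(2, Pow(g, 2))))
Add(Mul(Function('d')(-190, -186), Pow(31304, -1)), Mul(-14219, Pow(Function('f')(-222), -1))) = Add(Mul(-158, Pow(31304, -1)), Mul(-14219, Pow(Add(-133, Mul(2, Pow(-222, 2))), -1))) = Add(Mul(-158, Rational(1, 31304)), Mul(-14219, Pow(Add(-133, Mul(2, 49284)), -1))) = Add(Rational(-79, 15652), Mul(-14219, Pow(Add(-133, 98568), -1))) = Add(Rational(-79, 15652), Mul(-14219, Pow(98435, -1))) = Add(Rational(-79, 15652), Mul(-14219, Rational(1, 98435))) = Add(Rational(-79, 15652), Rational(-14219, 98435)) = Rational(-230332153, 1540704620)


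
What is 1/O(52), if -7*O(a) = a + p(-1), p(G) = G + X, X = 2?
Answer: -7/53 ≈ -0.13208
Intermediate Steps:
p(G) = 2 + G (p(G) = G + 2 = 2 + G)
O(a) = -⅐ - a/7 (O(a) = -(a + (2 - 1))/7 = -(a + 1)/7 = -(1 + a)/7 = -⅐ - a/7)
1/O(52) = 1/(-⅐ - ⅐*52) = 1/(-⅐ - 52/7) = 1/(-53/7) = -7/53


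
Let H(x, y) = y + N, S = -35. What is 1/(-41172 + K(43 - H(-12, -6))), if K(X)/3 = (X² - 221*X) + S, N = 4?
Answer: -1/65037 ≈ -1.5376e-5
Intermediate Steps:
H(x, y) = 4 + y (H(x, y) = y + 4 = 4 + y)
K(X) = -105 - 663*X + 3*X² (K(X) = 3*((X² - 221*X) - 35) = 3*(-35 + X² - 221*X) = -105 - 663*X + 3*X²)
1/(-41172 + K(43 - H(-12, -6))) = 1/(-41172 + (-105 - 663*(43 - (4 - 6)) + 3*(43 - (4 - 6))²)) = 1/(-41172 + (-105 - 663*(43 - 1*(-2)) + 3*(43 - 1*(-2))²)) = 1/(-41172 + (-105 - 663*(43 + 2) + 3*(43 + 2)²)) = 1/(-41172 + (-105 - 663*45 + 3*45²)) = 1/(-41172 + (-105 - 29835 + 3*2025)) = 1/(-41172 + (-105 - 29835 + 6075)) = 1/(-41172 - 23865) = 1/(-65037) = -1/65037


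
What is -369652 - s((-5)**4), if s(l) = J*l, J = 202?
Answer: -495902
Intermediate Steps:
s(l) = 202*l
-369652 - s((-5)**4) = -369652 - 202*(-5)**4 = -369652 - 202*625 = -369652 - 1*126250 = -369652 - 126250 = -495902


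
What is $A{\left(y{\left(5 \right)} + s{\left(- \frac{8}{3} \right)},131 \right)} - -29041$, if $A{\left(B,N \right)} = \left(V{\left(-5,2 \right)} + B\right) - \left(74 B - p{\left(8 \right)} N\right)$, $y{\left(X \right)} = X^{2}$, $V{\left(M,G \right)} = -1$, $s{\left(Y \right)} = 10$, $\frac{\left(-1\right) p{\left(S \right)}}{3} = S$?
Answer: $23341$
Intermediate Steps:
$p{\left(S \right)} = - 3 S$
$A{\left(B,N \right)} = -1 - 73 B - 24 N$ ($A{\left(B,N \right)} = \left(-1 + B\right) - \left(74 B - \left(-3\right) 8 N\right) = \left(-1 + B\right) - \left(24 N + 74 B\right) = -1 - 73 B - 24 N$)
$A{\left(y{\left(5 \right)} + s{\left(- \frac{8}{3} \right)},131 \right)} - -29041 = \left(-1 - 73 \left(5^{2} + 10\right) - 3144\right) - -29041 = \left(-1 - 73 \left(25 + 10\right) - 3144\right) + 29041 = \left(-1 - 2555 - 3144\right) + 29041 = -5700 + 29041 = 23341$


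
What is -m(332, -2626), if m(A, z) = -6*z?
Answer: -15756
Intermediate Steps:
-m(332, -2626) = -(-6)*(-2626) = -1*15756 = -15756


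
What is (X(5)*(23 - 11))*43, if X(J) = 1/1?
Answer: 516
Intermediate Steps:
X(J) = 1
(X(5)*(23 - 11))*43 = (1*(23 - 11))*43 = (1*12)*43 = 12*43 = 516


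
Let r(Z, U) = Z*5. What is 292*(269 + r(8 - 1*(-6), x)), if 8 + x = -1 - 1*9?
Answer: 98988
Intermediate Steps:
x = -18 (x = -8 + (-1 - 1*9) = -8 + (-1 - 9) = -8 - 10 = -18)
r(Z, U) = 5*Z
292*(269 + r(8 - 1*(-6), x)) = 292*(269 + 5*(8 - 1*(-6))) = 292*(269 + 5*(8 + 6)) = 292*(269 + 5*14) = 292*(269 + 70) = 292*339 = 98988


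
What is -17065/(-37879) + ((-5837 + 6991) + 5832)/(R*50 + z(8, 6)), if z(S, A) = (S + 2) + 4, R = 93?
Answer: 172106927/88333828 ≈ 1.9484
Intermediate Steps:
z(S, A) = 6 + S (z(S, A) = (2 + S) + 4 = 6 + S)
-17065/(-37879) + ((-5837 + 6991) + 5832)/(R*50 + z(8, 6)) = -17065/(-37879) + ((-5837 + 6991) + 5832)/(93*50 + (6 + 8)) = -17065*(-1/37879) + (1154 + 5832)/(4650 + 14) = 17065/37879 + 6986/4664 = 17065/37879 + 6986*(1/4664) = 17065/37879 + 3493/2332 = 172106927/88333828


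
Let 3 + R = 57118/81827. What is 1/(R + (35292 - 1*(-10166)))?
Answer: 81827/3719503403 ≈ 2.1999e-5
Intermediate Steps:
R = -188363/81827 (R = -3 + 57118/81827 = -188363/81827 ≈ -2.3020)
1/(R + (35292 - 1*(-10166))) = 1/(-188363/81827 + (35292 - 1*(-10166))) = 1/(-188363/81827 + (35292 + 10166)) = 1/(-188363/81827 + 45458) = 1/(3719503403/81827) = 81827/3719503403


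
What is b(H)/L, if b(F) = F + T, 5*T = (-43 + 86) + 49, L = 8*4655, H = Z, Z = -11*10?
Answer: -229/93100 ≈ -0.0024597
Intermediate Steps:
Z = -110
H = -110
L = 37240
T = 92/5 (T = ((-43 + 86) + 49)/5 = (43 + 49)/5 = (⅕)*92 = 92/5 ≈ 18.400)
b(F) = 92/5 + F (b(F) = F + 92/5 = 92/5 + F)
b(H)/L = (92/5 - 110)/37240 = -458/5*1/37240 = -229/93100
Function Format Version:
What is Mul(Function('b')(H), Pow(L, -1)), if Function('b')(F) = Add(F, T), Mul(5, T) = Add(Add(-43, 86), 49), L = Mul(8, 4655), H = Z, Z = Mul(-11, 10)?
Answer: Rational(-229, 93100) ≈ -0.0024597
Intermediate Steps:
Z = -110
H = -110
L = 37240
T = Rational(92, 5) (T = Mul(Rational(1, 5), Add(Add(-43, 86), 49)) = Mul(Rational(1, 5), Add(43, 49)) = Mul(Rational(1, 5), 92) = Rational(92, 5) ≈ 18.400)
Function('b')(F) = Add(Rational(92, 5), F) (Function('b')(F) = Add(F, Rational(92, 5)) = Add(Rational(92, 5), F))
Mul(Function('b')(H), Pow(L, -1)) = Mul(Add(Rational(92, 5), -110), Pow(37240, -1)) = Mul(Rational(-458, 5), Rational(1, 37240)) = Rational(-229, 93100)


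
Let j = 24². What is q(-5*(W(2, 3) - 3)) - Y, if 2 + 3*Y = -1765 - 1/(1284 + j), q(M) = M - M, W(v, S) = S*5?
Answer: 3286621/5580 ≈ 589.00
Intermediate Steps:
W(v, S) = 5*S
j = 576
q(M) = 0
Y = -3286621/5580 (Y = -⅔ + (-1765 - 1/(1284 + 576))/3 = -⅔ + (-1765 - 1/1860)/3 = -⅔ + (⅓)*(-3282901/1860) = -⅔ - 3282901/5580 = -3286621/5580 ≈ -589.00)
q(-5*(W(2, 3) - 3)) - Y = 0 - 1*(-3286621/5580) = 0 + 3286621/5580 = 3286621/5580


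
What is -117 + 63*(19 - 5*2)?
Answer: 450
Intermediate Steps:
-117 + 63*(19 - 5*2) = -117 + 63*(19 - 1*10) = -117 + 63*(19 - 10) = -117 + 63*9 = -117 + 567 = 450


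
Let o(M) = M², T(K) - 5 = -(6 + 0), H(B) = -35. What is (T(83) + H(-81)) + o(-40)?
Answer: 1564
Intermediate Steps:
T(K) = -1 (T(K) = 5 - (6 + 0) = 5 - 6 = -1)
(T(83) + H(-81)) + o(-40) = (-1 - 35) + (-40)² = -36 + 1600 = 1564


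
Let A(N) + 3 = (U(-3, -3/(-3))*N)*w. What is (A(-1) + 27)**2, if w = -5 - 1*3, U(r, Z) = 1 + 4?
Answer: 4096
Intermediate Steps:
U(r, Z) = 5
w = -8 (w = -5 - 3 = -8)
A(N) = -3 - 40*N (A(N) = -3 + (5*N)*(-8) = -3 - 40*N)
(A(-1) + 27)**2 = ((-3 - 40*(-1)) + 27)**2 = ((-3 + 40) + 27)**2 = (37 + 27)**2 = 64**2 = 4096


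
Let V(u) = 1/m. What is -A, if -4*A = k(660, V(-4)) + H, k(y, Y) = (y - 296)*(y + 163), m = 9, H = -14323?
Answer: 285249/4 ≈ 71312.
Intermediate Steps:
V(u) = ⅑ (V(u) = 1/9 = ⅑)
k(y, Y) = (-296 + y)*(163 + y)
A = -285249/4 (A = -((-48248 + 660² - 133*660) - 14323)/4 = -((-48248 + 435600 - 87780) - 14323)/4 = -(299572 - 14323)/4 = -¼*285249 = -285249/4 ≈ -71312.)
-A = -1*(-285249/4) = 285249/4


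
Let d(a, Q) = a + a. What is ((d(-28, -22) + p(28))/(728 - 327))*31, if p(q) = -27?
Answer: -2573/401 ≈ -6.4165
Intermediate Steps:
d(a, Q) = 2*a
((d(-28, -22) + p(28))/(728 - 327))*31 = ((2*(-28) - 27)/(728 - 327))*31 = ((-56 - 27)/401)*31 = -83*1/401*31 = -83/401*31 = -2573/401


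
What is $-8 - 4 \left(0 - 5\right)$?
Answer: $12$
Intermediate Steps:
$-8 - 4 \left(0 - 5\right) = -8 - -20 = -8 + 20 = 12$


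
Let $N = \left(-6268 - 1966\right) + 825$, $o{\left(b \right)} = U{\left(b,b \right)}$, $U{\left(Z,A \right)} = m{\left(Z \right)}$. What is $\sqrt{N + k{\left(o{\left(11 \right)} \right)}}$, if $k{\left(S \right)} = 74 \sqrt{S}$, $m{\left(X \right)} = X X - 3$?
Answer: $\sqrt{-7409 + 74 \sqrt{118}} \approx 81.272 i$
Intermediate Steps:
$m{\left(X \right)} = -3 + X^{2}$ ($m{\left(X \right)} = X^{2} - 3 = -3 + X^{2}$)
$U{\left(Z,A \right)} = -3 + Z^{2}$
$o{\left(b \right)} = -3 + b^{2}$
$N = -7409$ ($N = -8234 + 825 = -7409$)
$\sqrt{N + k{\left(o{\left(11 \right)} \right)}} = \sqrt{-7409 + 74 \sqrt{-3 + 11^{2}}} = \sqrt{-7409 + 74 \sqrt{-3 + 121}} = \sqrt{-7409 + 74 \sqrt{118}}$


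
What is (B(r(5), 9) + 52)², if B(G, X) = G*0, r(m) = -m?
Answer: 2704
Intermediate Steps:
B(G, X) = 0
(B(r(5), 9) + 52)² = (0 + 52)² = 52² = 2704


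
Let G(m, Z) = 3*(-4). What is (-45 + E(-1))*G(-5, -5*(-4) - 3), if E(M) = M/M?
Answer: 528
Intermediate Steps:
G(m, Z) = -12
E(M) = 1
(-45 + E(-1))*G(-5, -5*(-4) - 3) = (-45 + 1)*(-12) = -44*(-12) = 528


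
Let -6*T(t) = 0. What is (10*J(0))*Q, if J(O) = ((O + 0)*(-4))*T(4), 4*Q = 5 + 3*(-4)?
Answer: 0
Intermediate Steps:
T(t) = 0 (T(t) = -⅙*0 = 0)
Q = -7/4 (Q = (5 + 3*(-4))/4 = (5 - 12)/4 = (¼)*(-7) = -7/4 ≈ -1.7500)
J(O) = 0 (J(O) = ((O + 0)*(-4))*0 = (O*(-4))*0 = -4*O*0 = 0)
(10*J(0))*Q = (10*0)*(-7/4) = 0*(-7/4) = 0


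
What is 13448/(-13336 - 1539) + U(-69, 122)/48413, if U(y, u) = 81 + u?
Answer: -648038399/720143375 ≈ -0.89987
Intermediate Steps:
13448/(-13336 - 1539) + U(-69, 122)/48413 = 13448/(-13336 - 1539) + (81 + 122)/48413 = 13448/(-14875) + 203*(1/48413) = 13448*(-1/14875) + 203/48413 = -13448/14875 + 203/48413 = -648038399/720143375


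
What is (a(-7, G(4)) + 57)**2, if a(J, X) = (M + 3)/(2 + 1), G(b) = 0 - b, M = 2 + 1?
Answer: 3481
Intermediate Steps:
M = 3
G(b) = -b
a(J, X) = 2 (a(J, X) = (3 + 3)/(2 + 1) = 6/3 = 6*(1/3) = 2)
(a(-7, G(4)) + 57)**2 = (2 + 57)**2 = 59**2 = 3481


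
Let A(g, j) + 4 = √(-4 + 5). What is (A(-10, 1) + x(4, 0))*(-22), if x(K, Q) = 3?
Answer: 0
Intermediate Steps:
A(g, j) = -3 (A(g, j) = -4 + √(-4 + 5) = -4 + √1 = -4 + 1 = -3)
(A(-10, 1) + x(4, 0))*(-22) = (-3 + 3)*(-22) = 0*(-22) = 0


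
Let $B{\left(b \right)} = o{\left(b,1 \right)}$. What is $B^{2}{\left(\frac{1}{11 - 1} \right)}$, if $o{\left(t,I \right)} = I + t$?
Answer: $\frac{121}{100} \approx 1.21$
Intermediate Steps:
$B{\left(b \right)} = 1 + b$
$B^{2}{\left(\frac{1}{11 - 1} \right)} = \left(1 + \frac{1}{11 - 1}\right)^{2} = \left(1 + \frac{1}{10}\right)^{2} = \left(\frac{11}{10}\right)^{2} = \frac{121}{100}$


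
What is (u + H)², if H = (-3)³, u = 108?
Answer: 6561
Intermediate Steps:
H = -27
(u + H)² = (108 - 27)² = 81² = 6561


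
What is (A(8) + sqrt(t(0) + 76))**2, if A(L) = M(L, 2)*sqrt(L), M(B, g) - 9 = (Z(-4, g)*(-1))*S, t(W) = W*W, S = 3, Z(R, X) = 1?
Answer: 364 + 48*sqrt(38) ≈ 659.89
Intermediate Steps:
t(W) = W**2
M(B, g) = 6 (M(B, g) = 9 + (1*(-1))*3 = 9 - 1*3 = 9 - 3 = 6)
A(L) = 6*sqrt(L)
(A(8) + sqrt(t(0) + 76))**2 = (6*sqrt(8) + sqrt(0**2 + 76))**2 = (6*(2*sqrt(2)) + sqrt(0 + 76))**2 = (12*sqrt(2) + sqrt(76))**2 = (12*sqrt(2) + 2*sqrt(19))**2 = (2*sqrt(19) + 12*sqrt(2))**2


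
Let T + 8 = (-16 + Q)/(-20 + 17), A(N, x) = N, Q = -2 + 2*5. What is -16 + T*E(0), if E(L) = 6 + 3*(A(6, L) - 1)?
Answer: -128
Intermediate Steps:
Q = 8 (Q = -2 + 10 = 8)
E(L) = 21 (E(L) = 6 + 3*(6 - 1) = 6 + 3*5 = 6 + 15 = 21)
T = -16/3 (T = -8 + (-16 + 8)/(-20 + 17) = -8 - 8/(-3) = -8 - 8*(-1/3) = -8 + 8/3 = -16/3 ≈ -5.3333)
-16 + T*E(0) = -16 - 16/3*21 = -16 - 112 = -128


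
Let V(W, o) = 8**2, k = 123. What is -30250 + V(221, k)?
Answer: -30186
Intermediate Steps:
V(W, o) = 64
-30250 + V(221, k) = -30250 + 64 = -30186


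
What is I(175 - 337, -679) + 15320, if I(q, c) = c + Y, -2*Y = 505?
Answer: 28777/2 ≈ 14389.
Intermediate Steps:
Y = -505/2 (Y = -½*505 = -505/2 ≈ -252.50)
I(q, c) = -505/2 + c (I(q, c) = c - 505/2 = -505/2 + c)
I(175 - 337, -679) + 15320 = (-505/2 - 679) + 15320 = -1863/2 + 15320 = 28777/2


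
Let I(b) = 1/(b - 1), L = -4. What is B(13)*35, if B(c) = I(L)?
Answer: -7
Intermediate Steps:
I(b) = 1/(-1 + b)
B(c) = -⅕ (B(c) = 1/(-1 - 4) = 1/(-5) = -⅕)
B(13)*35 = -⅕*35 = -7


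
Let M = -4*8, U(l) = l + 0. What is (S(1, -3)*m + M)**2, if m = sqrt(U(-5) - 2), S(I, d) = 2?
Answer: 996 - 128*I*sqrt(7) ≈ 996.0 - 338.66*I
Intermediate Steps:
U(l) = l
m = I*sqrt(7) (m = sqrt(-5 - 2) = sqrt(-7) = I*sqrt(7) ≈ 2.6458*I)
M = -32
(S(1, -3)*m + M)**2 = (2*(I*sqrt(7)) - 32)**2 = (2*I*sqrt(7) - 32)**2 = (-32 + 2*I*sqrt(7))**2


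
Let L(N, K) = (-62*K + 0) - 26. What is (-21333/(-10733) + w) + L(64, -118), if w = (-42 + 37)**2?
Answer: 78533228/10733 ≈ 7317.0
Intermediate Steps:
w = 25 (w = (-5)**2 = 25)
L(N, K) = -26 - 62*K (L(N, K) = -62*K - 26 = -26 - 62*K)
(-21333/(-10733) + w) + L(64, -118) = (-21333/(-10733) + 25) + (-26 - 62*(-118)) = (-21333*(-1/10733) + 25) + (-26 + 7316) = (21333/10733 + 25) + 7290 = 289658/10733 + 7290 = 78533228/10733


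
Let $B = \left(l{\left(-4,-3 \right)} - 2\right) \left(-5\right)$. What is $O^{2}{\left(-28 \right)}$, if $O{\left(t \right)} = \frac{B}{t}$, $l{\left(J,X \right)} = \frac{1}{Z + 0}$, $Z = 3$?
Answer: $\frac{625}{7056} \approx 0.088577$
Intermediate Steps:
$l{\left(J,X \right)} = \frac{1}{3}$ ($l{\left(J,X \right)} = \frac{1}{3 + 0} = \frac{1}{3}$)
$B = \frac{25}{3}$ ($B = \left(\frac{1}{3} - 2\right) \left(-5\right) = \left(- \frac{5}{3}\right) \left(-5\right) = \frac{25}{3} \approx 8.3333$)
$O{\left(t \right)} = \frac{25}{3 t}$
$O^{2}{\left(-28 \right)} = \left(\frac{25}{3 \left(-28\right)}\right)^{2} = \left(\frac{25}{3} \left(- \frac{1}{28}\right)\right)^{2} = \left(- \frac{25}{84}\right)^{2} = \frac{625}{7056}$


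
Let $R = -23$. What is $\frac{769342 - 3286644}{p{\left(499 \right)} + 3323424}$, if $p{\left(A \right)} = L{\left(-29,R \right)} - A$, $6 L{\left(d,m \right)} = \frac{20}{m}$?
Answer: $- \frac{173693838}{229281815} \approx -0.75756$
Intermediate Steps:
$L{\left(d,m \right)} = \frac{10}{3 m}$ ($L{\left(d,m \right)} = \frac{20 \frac{1}{m}}{6} = \frac{10}{3 m}$)
$p{\left(A \right)} = - \frac{10}{69} - A$ ($p{\left(A \right)} = \frac{10}{3 \left(-23\right)} - A = \frac{10}{3} \left(- \frac{1}{23}\right) - A = - \frac{10}{69} - A$)
$\frac{769342 - 3286644}{p{\left(499 \right)} + 3323424} = \frac{769342 - 3286644}{\left(- \frac{10}{69} - 499\right) + 3323424} = - \frac{2517302}{\left(- \frac{10}{69} - 499\right) + 3323424} = - \frac{2517302}{- \frac{34441}{69} + 3323424} = - \frac{2517302}{\frac{229281815}{69}} = \left(-2517302\right) \frac{69}{229281815} = - \frac{173693838}{229281815}$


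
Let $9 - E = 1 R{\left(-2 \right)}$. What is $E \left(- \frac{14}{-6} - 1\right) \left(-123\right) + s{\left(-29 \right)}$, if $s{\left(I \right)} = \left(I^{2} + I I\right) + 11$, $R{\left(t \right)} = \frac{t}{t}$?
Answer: $381$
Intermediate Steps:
$R{\left(t \right)} = 1$
$s{\left(I \right)} = 11 + 2 I^{2}$ ($s{\left(I \right)} = \left(I^{2} + I^{2}\right) + 11 = 2 I^{2} + 11 = 11 + 2 I^{2}$)
$E = 8$ ($E = 9 - 1 \cdot 1 = 9 - 1 = 8$)
$E \left(- \frac{14}{-6} - 1\right) \left(-123\right) + s{\left(-29 \right)} = 8 \left(- \frac{14}{-6} - 1\right) \left(-123\right) + \left(11 + 2 \left(-29\right)^{2}\right) = 8 \left(\left(-14\right) \left(- \frac{1}{6}\right) - 1\right) \left(-123\right) + \left(11 + 2 \cdot 841\right) = 8 \left(\frac{7}{3} - 1\right) \left(-123\right) + \left(11 + 1682\right) = 8 \cdot \frac{4}{3} \left(-123\right) + 1693 = \frac{32}{3} \left(-123\right) + 1693 = -1312 + 1693 = 381$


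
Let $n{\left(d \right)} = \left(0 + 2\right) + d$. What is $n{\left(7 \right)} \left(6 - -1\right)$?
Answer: $63$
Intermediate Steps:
$n{\left(d \right)} = 2 + d$
$n{\left(7 \right)} \left(6 - -1\right) = \left(2 + 7\right) \left(6 - -1\right) = 9 \left(6 + 1\right) = 9 \cdot 7 = 63$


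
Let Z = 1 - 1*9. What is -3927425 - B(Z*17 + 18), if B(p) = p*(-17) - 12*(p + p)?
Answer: -3932263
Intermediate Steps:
Z = -8 (Z = 1 - 9 = -8)
B(p) = -41*p (B(p) = -17*p - 24*p = -41*p)
-3927425 - B(Z*17 + 18) = -3927425 - (-41)*(-8*17 + 18) = -3927425 - (-41)*(-136 + 18) = -3927425 - (-41)*(-118) = -3927425 - 1*4838 = -3927425 - 4838 = -3932263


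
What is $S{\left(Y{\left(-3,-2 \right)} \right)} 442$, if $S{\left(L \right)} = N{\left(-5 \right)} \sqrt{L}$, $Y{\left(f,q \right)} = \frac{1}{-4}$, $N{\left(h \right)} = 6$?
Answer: $1326 i \approx 1326.0 i$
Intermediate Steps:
$Y{\left(f,q \right)} = - \frac{1}{4}$
$S{\left(L \right)} = 6 \sqrt{L}$
$S{\left(Y{\left(-3,-2 \right)} \right)} 442 = 6 \sqrt{- \frac{1}{4}} \cdot 442 = 6 \frac{i}{2} \cdot 442 = 3 i 442 = 1326 i$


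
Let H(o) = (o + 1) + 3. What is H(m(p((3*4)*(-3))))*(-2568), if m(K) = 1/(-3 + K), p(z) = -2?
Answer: -48792/5 ≈ -9758.4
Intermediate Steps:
H(o) = 4 + o (H(o) = (1 + o) + 3 = 4 + o)
H(m(p((3*4)*(-3))))*(-2568) = (4 + 1/(-3 - 2))*(-2568) = (4 + 1/(-5))*(-2568) = (4 - 1/5)*(-2568) = (19/5)*(-2568) = -48792/5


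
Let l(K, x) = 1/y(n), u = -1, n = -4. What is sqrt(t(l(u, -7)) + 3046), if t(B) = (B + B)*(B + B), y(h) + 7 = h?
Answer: sqrt(368570)/11 ≈ 55.191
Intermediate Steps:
y(h) = -7 + h
l(K, x) = -1/11 (l(K, x) = 1/(-7 - 4) = 1/(-11) = -1/11)
t(B) = 4*B**2 (t(B) = (2*B)*(2*B) = 4*B**2)
sqrt(t(l(u, -7)) + 3046) = sqrt(4*(-1/11)**2 + 3046) = sqrt(4*(1/121) + 3046) = sqrt(4/121 + 3046) = sqrt(368570/121) = sqrt(368570)/11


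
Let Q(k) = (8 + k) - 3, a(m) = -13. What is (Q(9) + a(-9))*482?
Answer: 482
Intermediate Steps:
Q(k) = 5 + k
(Q(9) + a(-9))*482 = ((5 + 9) - 13)*482 = (14 - 13)*482 = 1*482 = 482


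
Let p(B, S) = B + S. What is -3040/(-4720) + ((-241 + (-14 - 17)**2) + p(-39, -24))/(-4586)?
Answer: 135505/270574 ≈ 0.50081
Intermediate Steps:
-3040/(-4720) + ((-241 + (-14 - 17)**2) + p(-39, -24))/(-4586) = -3040/(-4720) + ((-241 + (-14 - 17)**2) + (-39 - 24))/(-4586) = -3040*(-1/4720) + ((-241 + (-31)**2) - 63)*(-1/4586) = 38/59 + ((-241 + 961) - 63)*(-1/4586) = 38/59 + (720 - 63)*(-1/4586) = 38/59 + 657*(-1/4586) = 38/59 - 657/4586 = 135505/270574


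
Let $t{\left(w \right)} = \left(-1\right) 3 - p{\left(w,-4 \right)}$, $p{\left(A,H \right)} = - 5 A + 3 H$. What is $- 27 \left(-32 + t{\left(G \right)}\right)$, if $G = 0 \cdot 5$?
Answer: $621$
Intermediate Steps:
$G = 0$
$t{\left(w \right)} = 9 + 5 w$ ($t{\left(w \right)} = \left(-1\right) 3 - \left(- 5 w + 3 \left(-4\right)\right) = -3 - \left(- 5 w - 12\right) = -3 - \left(-12 - 5 w\right) = -3 + \left(12 + 5 w\right) = 9 + 5 w$)
$- 27 \left(-32 + t{\left(G \right)}\right) = - 27 \left(-32 + \left(9 + 5 \cdot 0\right)\right) = - 27 \left(-32 + \left(9 + 0\right)\right) = - 27 \left(-32 + 9\right) = \left(-27\right) \left(-23\right) = 621$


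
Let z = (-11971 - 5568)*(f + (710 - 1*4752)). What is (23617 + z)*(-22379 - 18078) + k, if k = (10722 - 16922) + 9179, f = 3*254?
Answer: -2328362529430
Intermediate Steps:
f = 762
z = 57527920 (z = (-11971 - 5568)*(762 + (710 - 1*4752)) = -17539*(762 + (710 - 4752)) = -17539*(762 - 4042) = -17539*(-3280) = 57527920)
k = 2979 (k = -6200 + 9179 = 2979)
(23617 + z)*(-22379 - 18078) + k = (23617 + 57527920)*(-22379 - 18078) + 2979 = 57551537*(-40457) + 2979 = -2328362532409 + 2979 = -2328362529430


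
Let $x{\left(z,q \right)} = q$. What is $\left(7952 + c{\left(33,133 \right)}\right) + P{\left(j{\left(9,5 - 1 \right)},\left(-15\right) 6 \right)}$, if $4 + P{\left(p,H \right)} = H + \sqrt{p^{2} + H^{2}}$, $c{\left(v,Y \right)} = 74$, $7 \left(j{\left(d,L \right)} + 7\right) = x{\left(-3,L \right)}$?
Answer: $7932 + \frac{45 \sqrt{197}}{7} \approx 8022.2$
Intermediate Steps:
$j{\left(d,L \right)} = -7 + \frac{L}{7}$
$P{\left(p,H \right)} = -4 + H + \sqrt{H^{2} + p^{2}}$ ($P{\left(p,H \right)} = -4 + \left(H + \sqrt{p^{2} + H^{2}}\right) = -4 + \left(H + \sqrt{H^{2} + p^{2}}\right) = -4 + H + \sqrt{H^{2} + p^{2}}$)
$\left(7952 + c{\left(33,133 \right)}\right) + P{\left(j{\left(9,5 - 1 \right)},\left(-15\right) 6 \right)} = \left(7952 + 74\right) - \left(94 - \sqrt{\left(\left(-15\right) 6\right)^{2} + \left(-7 + \frac{5 - 1}{7}\right)^{2}}\right) = 8026 - \left(94 - \sqrt{\left(-90\right)^{2} + \left(-7 + \frac{5 - 1}{7}\right)^{2}}\right) = 8026 - \left(94 - \sqrt{8100 + \left(-7 + \frac{1}{7} \cdot 4\right)^{2}}\right) = 8026 - \left(94 - \sqrt{8100 + \left(-7 + \frac{4}{7}\right)^{2}}\right) = 8026 - \left(94 - \sqrt{8100 + \left(- \frac{45}{7}\right)^{2}}\right) = 8026 - \left(94 - \sqrt{8100 + \frac{2025}{49}}\right) = 8026 - \left(94 - \frac{45 \sqrt{197}}{7}\right) = 7932 + \frac{45 \sqrt{197}}{7}$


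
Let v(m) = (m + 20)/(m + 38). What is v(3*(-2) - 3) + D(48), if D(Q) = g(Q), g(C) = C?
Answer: 1403/29 ≈ 48.379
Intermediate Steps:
D(Q) = Q
v(m) = (20 + m)/(38 + m)
v(3*(-2) - 3) + D(48) = (20 + (3*(-2) - 3))/(38 + (3*(-2) - 3)) + 48 = (20 + (-6 - 3))/(38 + (-6 - 3)) + 48 = (20 - 9)/(38 - 9) + 48 = 11/29 + 48 = 1403/29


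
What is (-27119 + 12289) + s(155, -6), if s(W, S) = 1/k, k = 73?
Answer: -1082589/73 ≈ -14830.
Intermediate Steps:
s(W, S) = 1/73
(-27119 + 12289) + s(155, -6) = (-27119 + 12289) + 1/73 = -14830 + 1/73 = -1082589/73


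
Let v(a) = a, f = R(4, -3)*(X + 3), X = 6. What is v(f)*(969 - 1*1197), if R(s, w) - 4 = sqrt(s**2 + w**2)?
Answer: -18468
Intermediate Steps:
R(s, w) = 4 + sqrt(s**2 + w**2)
f = 81 (f = (4 + sqrt(4**2 + (-3)**2))*(6 + 3) = (4 + sqrt(16 + 9))*9 = (4 + sqrt(25))*9 = (4 + 5)*9 = 9*9 = 81)
v(f)*(969 - 1*1197) = 81*(969 - 1*1197) = 81*(969 - 1197) = 81*(-228) = -18468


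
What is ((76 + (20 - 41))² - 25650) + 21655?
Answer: -970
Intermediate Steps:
((76 + (20 - 41))² - 25650) + 21655 = ((76 - 21)² - 25650) + 21655 = (55² - 25650) + 21655 = (3025 - 25650) + 21655 = -22625 + 21655 = -970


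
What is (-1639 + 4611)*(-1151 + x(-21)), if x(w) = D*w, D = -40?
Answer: -924292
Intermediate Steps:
x(w) = -40*w
(-1639 + 4611)*(-1151 + x(-21)) = (-1639 + 4611)*(-1151 - 40*(-21)) = 2972*(-1151 + 840) = 2972*(-311) = -924292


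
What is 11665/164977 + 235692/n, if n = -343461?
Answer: -11625762173/18887721799 ≈ -0.61552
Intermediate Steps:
11665/164977 + 235692/n = 11665/164977 + 235692/(-343461) = 11665*(1/164977) + 235692*(-1/343461) = 11665/164977 - 78564/114487 = -11625762173/18887721799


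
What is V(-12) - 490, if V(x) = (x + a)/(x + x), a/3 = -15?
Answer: -3901/8 ≈ -487.63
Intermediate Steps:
a = -45 (a = 3*(-15) = -45)
V(x) = (-45 + x)/(2*x) (V(x) = (x - 45)/(x + x) = (-45 + x)/((2*x)) = (-45 + x)*(1/(2*x)) = (-45 + x)/(2*x))
V(-12) - 490 = (½)*(-45 - 12)/(-12) - 490 = (½)*(-1/12)*(-57) - 490 = 19/8 - 490 = -3901/8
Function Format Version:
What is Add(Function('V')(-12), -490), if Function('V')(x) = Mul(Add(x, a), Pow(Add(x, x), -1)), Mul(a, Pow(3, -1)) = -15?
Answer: Rational(-3901, 8) ≈ -487.63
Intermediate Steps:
a = -45 (a = Mul(3, -15) = -45)
Function('V')(x) = Mul(Rational(1, 2), Pow(x, -1), Add(-45, x)) (Function('V')(x) = Mul(Add(x, -45), Pow(Add(x, x), -1)) = Mul(Add(-45, x), Pow(Mul(2, x), -1)) = Mul(Add(-45, x), Mul(Rational(1, 2), Pow(x, -1))) = Mul(Rational(1, 2), Pow(x, -1), Add(-45, x)))
Add(Function('V')(-12), -490) = Add(Mul(Rational(1, 2), Pow(-12, -1), Add(-45, -12)), -490) = Add(Mul(Rational(1, 2), Rational(-1, 12), -57), -490) = Add(Rational(19, 8), -490) = Rational(-3901, 8)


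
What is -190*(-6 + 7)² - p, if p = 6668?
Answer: -6858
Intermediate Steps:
-190*(-6 + 7)² - p = -190*(-6 + 7)² - 1*6668 = -190*1² - 6668 = -190*1 - 6668 = -190 - 6668 = -6858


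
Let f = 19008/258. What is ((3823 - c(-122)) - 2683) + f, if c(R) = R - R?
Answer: 52188/43 ≈ 1213.7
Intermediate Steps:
c(R) = 0
f = 3168/43 (f = 19008*(1/258) = 3168/43 ≈ 73.674)
((3823 - c(-122)) - 2683) + f = ((3823 - 1*0) - 2683) + 3168/43 = ((3823 + 0) - 2683) + 3168/43 = (3823 - 2683) + 3168/43 = 1140 + 3168/43 = 52188/43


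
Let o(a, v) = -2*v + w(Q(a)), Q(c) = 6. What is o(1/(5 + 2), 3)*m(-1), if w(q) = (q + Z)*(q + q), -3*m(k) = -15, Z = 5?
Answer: 630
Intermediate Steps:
m(k) = 5 (m(k) = -⅓*(-15) = 5)
w(q) = 2*q*(5 + q) (w(q) = (q + 5)*(q + q) = (5 + q)*(2*q) = 2*q*(5 + q))
o(a, v) = 132 - 2*v (o(a, v) = -2*v + 2*6*(5 + 6) = -2*v + 2*6*11 = -2*v + 132 = 132 - 2*v)
o(1/(5 + 2), 3)*m(-1) = (132 - 2*3)*5 = (132 - 6)*5 = 126*5 = 630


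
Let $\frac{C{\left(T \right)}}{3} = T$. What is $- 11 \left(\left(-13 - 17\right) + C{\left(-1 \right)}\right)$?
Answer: $363$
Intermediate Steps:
$C{\left(T \right)} = 3 T$
$- 11 \left(\left(-13 - 17\right) + C{\left(-1 \right)}\right) = - 11 \left(\left(-13 - 17\right) + 3 \left(-1\right)\right) = - 11 \left(\left(-13 - 17\right) - 3\right) = - 11 \left(-30 - 3\right) = \left(-11\right) \left(-33\right) = 363$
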